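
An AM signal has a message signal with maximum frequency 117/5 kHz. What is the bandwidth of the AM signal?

In AM (double-sideband), the bandwidth is twice the message frequency.
BW = 2 * f_m = 2 * 117/5 kHz = 234/5 kHz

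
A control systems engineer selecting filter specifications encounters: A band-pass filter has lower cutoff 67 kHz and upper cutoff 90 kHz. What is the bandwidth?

Bandwidth = f_high - f_low
= 90 kHz - 67 kHz = 23 kHz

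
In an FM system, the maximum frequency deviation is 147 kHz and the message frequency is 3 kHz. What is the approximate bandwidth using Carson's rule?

Carson's rule: BW = 2*(delta_f + f_m)
= 2*(147 + 3) kHz = 300 kHz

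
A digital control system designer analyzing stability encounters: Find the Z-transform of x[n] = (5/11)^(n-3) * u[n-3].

Time-shifting property: if X(z) = Z{x[n]}, then Z{x[n-d]} = z^(-d) * X(z)
X(z) = z/(z - 5/11) for x[n] = (5/11)^n * u[n]
Z{x[n-3]} = z^(-3) * z/(z - 5/11) = z^(-2)/(z - 5/11)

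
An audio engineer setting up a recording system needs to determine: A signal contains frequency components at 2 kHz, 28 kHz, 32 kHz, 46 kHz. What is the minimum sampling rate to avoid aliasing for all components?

The highest frequency component is f_max = 46 kHz.
Nyquist rate = 2 * f_max = 2 * 46 kHz = 92 kHz.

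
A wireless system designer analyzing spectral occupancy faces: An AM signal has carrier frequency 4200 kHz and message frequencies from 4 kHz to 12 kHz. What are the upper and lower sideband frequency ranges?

Upper sideband (USB) = fc + [fm_low, fm_high] = 4200 + [4, 12] = [4204, 4212] kHz
Lower sideband (LSB) = fc - [fm_high, fm_low] = 4200 - [12, 4] = [4188, 4196] kHz
Total occupied spectrum: 4188 kHz to 4212 kHz (plus carrier at 4200 kHz)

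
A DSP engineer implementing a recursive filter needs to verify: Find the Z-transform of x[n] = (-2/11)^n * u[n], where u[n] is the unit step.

The Z-transform of a^n * u[n] is z/(z-a) for |z| > |a|.
Here a = -2/11, so X(z) = z/(z - (-2/11)) = 11z/(11z + 2)
ROC: |z| > 2/11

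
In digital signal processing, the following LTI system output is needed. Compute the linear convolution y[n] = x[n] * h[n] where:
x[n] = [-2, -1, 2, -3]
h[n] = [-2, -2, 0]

y[n] = sum_k x[k]*h[n-k]. Output length = len(x) + len(h) - 1 = 4 + 3 - 1 = 6.
y[0] = -2*-2 = 4
y[1] = -1*-2 + -2*-2 = 6
y[2] = 2*-2 + -1*-2 + -2*0 = -2
y[3] = -3*-2 + 2*-2 + -1*0 = 2
y[4] = -3*-2 + 2*0 = 6
y[5] = -3*0 = 0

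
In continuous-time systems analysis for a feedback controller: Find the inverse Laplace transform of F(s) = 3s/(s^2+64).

Standard pair: s/(s^2+w^2) <-> cos(wt)*u(t)
With k=3, w=8: f(t) = 3*cos(8t)*u(t)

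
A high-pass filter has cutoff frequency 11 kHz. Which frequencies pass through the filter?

A high-pass filter passes all frequencies above the cutoff frequency 11 kHz and attenuates lower frequencies.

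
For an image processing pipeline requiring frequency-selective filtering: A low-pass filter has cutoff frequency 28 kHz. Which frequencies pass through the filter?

A low-pass filter passes all frequencies below the cutoff frequency 28 kHz and attenuates higher frequencies.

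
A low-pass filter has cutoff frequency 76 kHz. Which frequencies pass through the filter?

A low-pass filter passes all frequencies below the cutoff frequency 76 kHz and attenuates higher frequencies.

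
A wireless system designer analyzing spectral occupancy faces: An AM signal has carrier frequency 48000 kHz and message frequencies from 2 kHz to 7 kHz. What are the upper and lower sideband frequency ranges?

Upper sideband (USB) = fc + [fm_low, fm_high] = 48000 + [2, 7] = [48002, 48007] kHz
Lower sideband (LSB) = fc - [fm_high, fm_low] = 48000 - [7, 2] = [47993, 47998] kHz
Total occupied spectrum: 47993 kHz to 48007 kHz (plus carrier at 48000 kHz)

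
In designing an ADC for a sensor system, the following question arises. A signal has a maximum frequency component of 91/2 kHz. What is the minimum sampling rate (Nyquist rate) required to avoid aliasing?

By the Nyquist-Shannon sampling theorem,
the minimum sampling rate (Nyquist rate) must be at least 2 * f_max.
Nyquist rate = 2 * 91/2 kHz = 91 kHz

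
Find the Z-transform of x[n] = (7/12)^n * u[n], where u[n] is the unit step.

The Z-transform of a^n * u[n] is z/(z-a) for |z| > |a|.
Here a = 7/12, so X(z) = z/(z - (7/12)) = 12z/(12z - 7)
ROC: |z| > 7/12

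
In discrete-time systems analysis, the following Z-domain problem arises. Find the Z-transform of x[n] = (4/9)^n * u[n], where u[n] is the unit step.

The Z-transform of a^n * u[n] is z/(z-a) for |z| > |a|.
Here a = 4/9, so X(z) = z/(z - (4/9)) = 9z/(9z - 4)
ROC: |z| > 4/9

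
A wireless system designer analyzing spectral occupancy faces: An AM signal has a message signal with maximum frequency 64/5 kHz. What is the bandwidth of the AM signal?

In AM (double-sideband), the bandwidth is twice the message frequency.
BW = 2 * f_m = 2 * 64/5 kHz = 128/5 kHz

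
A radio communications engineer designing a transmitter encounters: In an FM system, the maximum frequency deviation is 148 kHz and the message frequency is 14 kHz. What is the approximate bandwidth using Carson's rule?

Carson's rule: BW = 2*(delta_f + f_m)
= 2*(148 + 14) kHz = 324 kHz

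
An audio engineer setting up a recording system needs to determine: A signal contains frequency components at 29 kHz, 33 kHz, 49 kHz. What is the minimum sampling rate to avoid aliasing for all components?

The highest frequency component is f_max = 49 kHz.
Nyquist rate = 2 * f_max = 2 * 49 kHz = 98 kHz.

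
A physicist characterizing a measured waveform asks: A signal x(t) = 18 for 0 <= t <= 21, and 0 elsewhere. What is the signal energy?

Energy = integral of |x(t)|^2 dt over the signal duration
= 18^2 * 21 = 324 * 21 = 6804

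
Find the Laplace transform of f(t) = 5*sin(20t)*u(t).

Standard pair: sin(wt)*u(t) <-> w/(s^2+w^2)
With w = 20: L{5*sin(20t)*u(t)} = 100/(s^2+400)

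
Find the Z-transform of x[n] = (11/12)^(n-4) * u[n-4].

Time-shifting property: if X(z) = Z{x[n]}, then Z{x[n-d]} = z^(-d) * X(z)
X(z) = z/(z - 11/12) for x[n] = (11/12)^n * u[n]
Z{x[n-4]} = z^(-4) * z/(z - 11/12) = z^(-3)/(z - 11/12)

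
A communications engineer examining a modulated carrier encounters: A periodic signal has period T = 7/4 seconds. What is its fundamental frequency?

The fundamental frequency is the reciprocal of the period.
f = 1/T = 1/(7/4) = 4/7 Hz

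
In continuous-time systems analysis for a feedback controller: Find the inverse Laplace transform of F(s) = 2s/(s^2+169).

Standard pair: s/(s^2+w^2) <-> cos(wt)*u(t)
With k=2, w=13: f(t) = 2*cos(13t)*u(t)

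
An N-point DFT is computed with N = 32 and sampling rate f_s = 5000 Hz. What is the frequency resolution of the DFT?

DFT frequency resolution = f_s / N
= 5000 / 32 = 625/4 Hz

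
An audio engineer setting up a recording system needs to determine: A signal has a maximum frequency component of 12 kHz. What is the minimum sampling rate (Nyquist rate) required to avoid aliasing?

By the Nyquist-Shannon sampling theorem,
the minimum sampling rate (Nyquist rate) must be at least 2 * f_max.
Nyquist rate = 2 * 12 kHz = 24 kHz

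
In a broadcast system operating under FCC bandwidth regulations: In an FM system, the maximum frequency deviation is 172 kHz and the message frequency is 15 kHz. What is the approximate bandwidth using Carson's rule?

Carson's rule: BW = 2*(delta_f + f_m)
= 2*(172 + 15) kHz = 374 kHz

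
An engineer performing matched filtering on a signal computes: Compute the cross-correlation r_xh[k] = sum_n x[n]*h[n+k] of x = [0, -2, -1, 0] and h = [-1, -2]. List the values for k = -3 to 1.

Both sequences indexed from 0 and zero outside their support.
Lags with overlap: k = -3 to 1.
  r_xh[-3] = x[3]*h[0] = 0
  r_xh[-2] = x[2]*h[0] + x[3]*h[1] = 1
  r_xh[-1] = x[1]*h[0] + x[2]*h[1] = 4
  r_xh[0] = x[0]*h[0] + x[1]*h[1] = 4
  r_xh[1] = x[0]*h[1] = 0
r_xh = [0, 1, 4, 4, 0] (for k = -3, ..., 1)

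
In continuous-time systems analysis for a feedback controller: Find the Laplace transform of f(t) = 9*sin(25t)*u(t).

Standard pair: sin(wt)*u(t) <-> w/(s^2+w^2)
With w = 25: L{9*sin(25t)*u(t)} = 225/(s^2+625)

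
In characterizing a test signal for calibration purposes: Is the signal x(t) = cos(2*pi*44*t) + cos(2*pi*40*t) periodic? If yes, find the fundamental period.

f1 = 44 Hz, f2 = 40 Hz
Period T1 = 1/44, T2 = 1/40
Ratio T1/T2 = 40/44, which is rational.
The signal is periodic with fundamental period T = 1/GCD(44,40) = 1/4 s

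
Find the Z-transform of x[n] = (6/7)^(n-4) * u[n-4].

Time-shifting property: if X(z) = Z{x[n]}, then Z{x[n-d]} = z^(-d) * X(z)
X(z) = z/(z - 6/7) for x[n] = (6/7)^n * u[n]
Z{x[n-4]} = z^(-4) * z/(z - 6/7) = z^(-3)/(z - 6/7)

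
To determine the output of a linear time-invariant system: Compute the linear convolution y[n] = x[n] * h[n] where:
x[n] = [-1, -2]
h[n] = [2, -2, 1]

y[n] = sum_k x[k]*h[n-k]. Output length = len(x) + len(h) - 1 = 2 + 3 - 1 = 4.
y[0] = -1*2 = -2
y[1] = -2*2 + -1*-2 = -2
y[2] = -2*-2 + -1*1 = 3
y[3] = -2*1 = -2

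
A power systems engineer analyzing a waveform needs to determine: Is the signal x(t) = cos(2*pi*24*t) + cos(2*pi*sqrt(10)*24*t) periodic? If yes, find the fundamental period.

f1 = 24 Hz, f2 = 24*sqrt(10) Hz
Ratio f2/f1 = sqrt(10), which is irrational.
Since the frequency ratio is irrational, no common period exists.
The signal is not periodic.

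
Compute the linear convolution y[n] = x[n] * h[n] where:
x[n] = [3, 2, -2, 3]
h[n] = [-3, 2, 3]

y[n] = sum_k x[k]*h[n-k]. Output length = len(x) + len(h) - 1 = 4 + 3 - 1 = 6.
y[0] = 3*-3 = -9
y[1] = 2*-3 + 3*2 = 0
y[2] = -2*-3 + 2*2 + 3*3 = 19
y[3] = 3*-3 + -2*2 + 2*3 = -7
y[4] = 3*2 + -2*3 = 0
y[5] = 3*3 = 9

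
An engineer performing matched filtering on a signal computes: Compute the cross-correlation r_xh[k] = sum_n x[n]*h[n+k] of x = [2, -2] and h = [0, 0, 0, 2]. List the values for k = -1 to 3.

Both sequences indexed from 0 and zero outside their support.
Lags with overlap: k = -1 to 3.
  r_xh[-1] = x[1]*h[0] = 0
  r_xh[0] = x[0]*h[0] + x[1]*h[1] = 0
  r_xh[1] = x[0]*h[1] + x[1]*h[2] = 0
  r_xh[2] = x[0]*h[2] + x[1]*h[3] = -4
  r_xh[3] = x[0]*h[3] = 4
r_xh = [0, 0, 0, -4, 4] (for k = -1, ..., 3)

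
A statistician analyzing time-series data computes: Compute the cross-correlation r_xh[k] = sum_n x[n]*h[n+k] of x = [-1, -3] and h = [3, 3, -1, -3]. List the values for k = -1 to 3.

Both sequences indexed from 0 and zero outside their support.
Lags with overlap: k = -1 to 3.
  r_xh[-1] = x[1]*h[0] = -9
  r_xh[0] = x[0]*h[0] + x[1]*h[1] = -12
  r_xh[1] = x[0]*h[1] + x[1]*h[2] = 0
  r_xh[2] = x[0]*h[2] + x[1]*h[3] = 10
  r_xh[3] = x[0]*h[3] = 3
r_xh = [-9, -12, 0, 10, 3] (for k = -1, ..., 3)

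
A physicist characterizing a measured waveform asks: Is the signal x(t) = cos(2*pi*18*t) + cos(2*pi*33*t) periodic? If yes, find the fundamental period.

f1 = 18 Hz, f2 = 33 Hz
Period T1 = 1/18, T2 = 1/33
Ratio T1/T2 = 33/18, which is rational.
The signal is periodic with fundamental period T = 1/GCD(18,33) = 1/3 s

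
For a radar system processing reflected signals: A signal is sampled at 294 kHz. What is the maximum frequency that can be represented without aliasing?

The maximum frequency that can be represented without aliasing
is the Nyquist frequency: f_max = f_s / 2 = 294 kHz / 2 = 147 kHz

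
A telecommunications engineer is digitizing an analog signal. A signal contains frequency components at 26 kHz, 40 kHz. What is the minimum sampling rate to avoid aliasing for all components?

The highest frequency component is f_max = 40 kHz.
Nyquist rate = 2 * f_max = 2 * 40 kHz = 80 kHz.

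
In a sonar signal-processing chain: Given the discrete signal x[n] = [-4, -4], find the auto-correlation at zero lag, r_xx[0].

The auto-correlation at zero lag r_xx[0] equals the signal energy.
r_xx[0] = sum of x[n]^2 = (-4)^2 + (-4)^2
= 16 + 16 = 32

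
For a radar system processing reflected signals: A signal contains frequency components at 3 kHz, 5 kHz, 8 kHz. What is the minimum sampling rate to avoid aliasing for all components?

The highest frequency component is f_max = 8 kHz.
Nyquist rate = 2 * f_max = 2 * 8 kHz = 16 kHz.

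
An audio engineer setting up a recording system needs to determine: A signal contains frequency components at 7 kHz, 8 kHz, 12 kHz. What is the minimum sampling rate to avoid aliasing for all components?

The highest frequency component is f_max = 12 kHz.
Nyquist rate = 2 * f_max = 2 * 12 kHz = 24 kHz.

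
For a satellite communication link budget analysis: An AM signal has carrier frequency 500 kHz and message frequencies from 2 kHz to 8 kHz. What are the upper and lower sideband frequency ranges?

Upper sideband (USB) = fc + [fm_low, fm_high] = 500 + [2, 8] = [502, 508] kHz
Lower sideband (LSB) = fc - [fm_high, fm_low] = 500 - [8, 2] = [492, 498] kHz
Total occupied spectrum: 492 kHz to 508 kHz (plus carrier at 500 kHz)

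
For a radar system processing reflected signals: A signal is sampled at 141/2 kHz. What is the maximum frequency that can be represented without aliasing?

The maximum frequency that can be represented without aliasing
is the Nyquist frequency: f_max = f_s / 2 = 141/2 kHz / 2 = 141/4 kHz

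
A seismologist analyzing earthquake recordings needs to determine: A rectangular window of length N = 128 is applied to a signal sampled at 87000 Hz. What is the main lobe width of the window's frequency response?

For a rectangular window of length N,
the main lobe width in frequency is 2*f_s/N.
= 2*87000/128 = 10875/8 Hz
This determines the minimum frequency separation for resolving two sinusoids.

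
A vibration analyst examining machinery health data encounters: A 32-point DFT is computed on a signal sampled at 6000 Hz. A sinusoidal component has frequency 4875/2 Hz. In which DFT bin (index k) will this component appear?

DFT frequency resolution = f_s/N = 6000/32 = 375/2 Hz
Bin index k = f_signal / resolution = 4875/2 / 375/2 = 13
The signal frequency 4875/2 Hz falls in DFT bin k = 13.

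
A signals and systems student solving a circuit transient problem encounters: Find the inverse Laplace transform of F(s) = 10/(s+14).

Standard pair: k/(s+a) <-> k*e^(-at)*u(t)
With k=10, a=14: f(t) = 10*e^(-14t)*u(t)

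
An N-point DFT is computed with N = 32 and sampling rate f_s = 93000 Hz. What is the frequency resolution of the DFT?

DFT frequency resolution = f_s / N
= 93000 / 32 = 11625/4 Hz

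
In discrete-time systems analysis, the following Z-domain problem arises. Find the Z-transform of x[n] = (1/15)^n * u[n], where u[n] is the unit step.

The Z-transform of a^n * u[n] is z/(z-a) for |z| > |a|.
Here a = 1/15, so X(z) = z/(z - (1/15)) = 15z/(15z - 1)
ROC: |z| > 1/15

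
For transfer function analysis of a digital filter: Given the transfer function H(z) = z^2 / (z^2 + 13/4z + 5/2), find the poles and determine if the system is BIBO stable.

Poles are roots of the denominator: z^2 + 13/4z + 5/2 = 0.
Quadratic formula: z = [-(13/4) +/- sqrt((13/4)^2 - 4*(5/2))] / 2
Discriminant = 169/16 - 10 = 9/16; sqrt = 3/4.
z = (-13/4 +/- 3/4) / 2 => z = -5/4 or z = -2.
|p1| = 2, |p2| = 5/4.
For BIBO stability, all poles must lie inside the unit circle (|p| < 1).
System is UNSTABLE since at least one |p| >= 1.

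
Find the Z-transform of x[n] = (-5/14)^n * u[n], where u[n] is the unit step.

The Z-transform of a^n * u[n] is z/(z-a) for |z| > |a|.
Here a = -5/14, so X(z) = z/(z - (-5/14)) = 14z/(14z + 5)
ROC: |z| > 5/14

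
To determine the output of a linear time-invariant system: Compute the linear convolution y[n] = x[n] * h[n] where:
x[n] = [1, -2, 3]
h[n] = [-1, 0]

y[n] = sum_k x[k]*h[n-k]. Output length = len(x) + len(h) - 1 = 3 + 2 - 1 = 4.
y[0] = 1*-1 = -1
y[1] = -2*-1 + 1*0 = 2
y[2] = 3*-1 + -2*0 = -3
y[3] = 3*0 = 0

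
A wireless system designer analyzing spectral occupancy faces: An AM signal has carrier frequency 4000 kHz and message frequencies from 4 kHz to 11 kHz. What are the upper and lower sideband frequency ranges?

Upper sideband (USB) = fc + [fm_low, fm_high] = 4000 + [4, 11] = [4004, 4011] kHz
Lower sideband (LSB) = fc - [fm_high, fm_low] = 4000 - [11, 4] = [3989, 3996] kHz
Total occupied spectrum: 3989 kHz to 4011 kHz (plus carrier at 4000 kHz)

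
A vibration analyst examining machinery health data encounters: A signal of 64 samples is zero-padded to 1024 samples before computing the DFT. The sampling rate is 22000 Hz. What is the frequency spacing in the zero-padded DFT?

Original DFT: N = 64, resolution = f_s/N = 22000/64 = 1375/4 Hz
Zero-padded DFT: N = 1024, resolution = f_s/N = 22000/1024 = 1375/64 Hz
Zero-padding interpolates the spectrum (finer frequency grid)
but does NOT improve the true spectral resolution (ability to resolve close frequencies).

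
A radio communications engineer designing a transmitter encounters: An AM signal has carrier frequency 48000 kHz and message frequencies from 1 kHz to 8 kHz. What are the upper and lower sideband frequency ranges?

Upper sideband (USB) = fc + [fm_low, fm_high] = 48000 + [1, 8] = [48001, 48008] kHz
Lower sideband (LSB) = fc - [fm_high, fm_low] = 48000 - [8, 1] = [47992, 47999] kHz
Total occupied spectrum: 47992 kHz to 48008 kHz (plus carrier at 48000 kHz)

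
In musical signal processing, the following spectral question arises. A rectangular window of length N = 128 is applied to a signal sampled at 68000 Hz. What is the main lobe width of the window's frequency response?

For a rectangular window of length N,
the main lobe width in frequency is 2*f_s/N.
= 2*68000/128 = 2125/2 Hz
This determines the minimum frequency separation for resolving two sinusoids.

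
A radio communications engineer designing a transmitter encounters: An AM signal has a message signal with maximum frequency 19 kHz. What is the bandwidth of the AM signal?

In AM (double-sideband), the bandwidth is twice the message frequency.
BW = 2 * f_m = 2 * 19 kHz = 38 kHz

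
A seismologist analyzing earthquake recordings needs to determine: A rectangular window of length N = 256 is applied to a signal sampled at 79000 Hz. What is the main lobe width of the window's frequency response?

For a rectangular window of length N,
the main lobe width in frequency is 2*f_s/N.
= 2*79000/256 = 9875/16 Hz
This determines the minimum frequency separation for resolving two sinusoids.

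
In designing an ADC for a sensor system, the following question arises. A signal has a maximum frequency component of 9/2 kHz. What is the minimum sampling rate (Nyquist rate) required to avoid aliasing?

By the Nyquist-Shannon sampling theorem,
the minimum sampling rate (Nyquist rate) must be at least 2 * f_max.
Nyquist rate = 2 * 9/2 kHz = 9 kHz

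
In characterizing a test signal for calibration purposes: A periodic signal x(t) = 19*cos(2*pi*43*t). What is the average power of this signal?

Average power of A*cos(wt) is A^2/2.
P = 19^2 / 2 = 361/2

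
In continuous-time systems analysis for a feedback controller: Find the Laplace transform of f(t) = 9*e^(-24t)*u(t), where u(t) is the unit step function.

Standard Laplace transform pair:
e^(-at)*u(t) <-> 1/(s+a)
With a = 24: L{9*e^(-24t)*u(t)} = 9/(s+24), ROC: Re(s) > -24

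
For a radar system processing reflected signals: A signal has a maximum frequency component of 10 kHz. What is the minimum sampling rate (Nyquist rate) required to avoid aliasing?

By the Nyquist-Shannon sampling theorem,
the minimum sampling rate (Nyquist rate) must be at least 2 * f_max.
Nyquist rate = 2 * 10 kHz = 20 kHz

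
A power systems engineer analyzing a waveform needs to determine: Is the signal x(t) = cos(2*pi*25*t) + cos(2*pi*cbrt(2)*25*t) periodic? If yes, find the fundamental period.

f1 = 25 Hz, f2 = 25*cbrt(2) Hz
Ratio f2/f1 = cbrt(2), which is irrational.
Since the frequency ratio is irrational, no common period exists.
The signal is not periodic.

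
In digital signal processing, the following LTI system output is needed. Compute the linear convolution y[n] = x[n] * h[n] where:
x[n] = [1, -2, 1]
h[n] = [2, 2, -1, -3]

y[n] = sum_k x[k]*h[n-k]. Output length = len(x) + len(h) - 1 = 3 + 4 - 1 = 6.
y[0] = 1*2 = 2
y[1] = -2*2 + 1*2 = -2
y[2] = 1*2 + -2*2 + 1*-1 = -3
y[3] = 1*2 + -2*-1 + 1*-3 = 1
y[4] = 1*-1 + -2*-3 = 5
y[5] = 1*-3 = -3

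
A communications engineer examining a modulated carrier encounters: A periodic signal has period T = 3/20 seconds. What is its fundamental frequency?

The fundamental frequency is the reciprocal of the period.
f = 1/T = 1/(3/20) = 20/3 Hz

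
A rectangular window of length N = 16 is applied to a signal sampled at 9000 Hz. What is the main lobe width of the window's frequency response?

For a rectangular window of length N,
the main lobe width in frequency is 2*f_s/N.
= 2*9000/16 = 1125 Hz
This determines the minimum frequency separation for resolving two sinusoids.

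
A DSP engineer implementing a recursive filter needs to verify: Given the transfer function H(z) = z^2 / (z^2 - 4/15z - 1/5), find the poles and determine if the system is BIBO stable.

Poles are roots of the denominator: z^2 - 4/15z - 1/5 = 0.
Quadratic formula: z = [-(-4/15) +/- sqrt((-4/15)^2 - 4*(-1/5))] / 2
Discriminant = 16/225 + 4/5 = 196/225; sqrt = 14/15.
z = (4/15 +/- 14/15) / 2 => z = 3/5 or z = -1/3.
|p1| = 1/3, |p2| = 3/5.
For BIBO stability, all poles must lie inside the unit circle (|p| < 1).
System is STABLE since both |p| < 1.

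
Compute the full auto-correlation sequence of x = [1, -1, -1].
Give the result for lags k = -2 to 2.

r_xx[k] = sum_m x[m]*x[m+k], indexed from 0, for k = -2 to 2:
  r_xx[-2] = x[2]*x[0] = -1
  r_xx[-1] = x[1]*x[0] + x[2]*x[1] = 0
  r_xx[0] = x[0]*x[0] + x[1]*x[1] + x[2]*x[2] = 3
  r_xx[1] = x[0]*x[1] + x[1]*x[2] = 0
  r_xx[2] = x[0]*x[2] = -1
r_xx = [-1, 0, 3, 0, -1]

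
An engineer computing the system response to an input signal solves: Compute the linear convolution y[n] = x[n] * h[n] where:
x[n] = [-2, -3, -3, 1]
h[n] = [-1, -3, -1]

y[n] = sum_k x[k]*h[n-k]. Output length = len(x) + len(h) - 1 = 4 + 3 - 1 = 6.
y[0] = -2*-1 = 2
y[1] = -3*-1 + -2*-3 = 9
y[2] = -3*-1 + -3*-3 + -2*-1 = 14
y[3] = 1*-1 + -3*-3 + -3*-1 = 11
y[4] = 1*-3 + -3*-1 = 0
y[5] = 1*-1 = -1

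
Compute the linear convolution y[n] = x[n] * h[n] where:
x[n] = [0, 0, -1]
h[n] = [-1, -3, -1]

y[n] = sum_k x[k]*h[n-k]. Output length = len(x) + len(h) - 1 = 3 + 3 - 1 = 5.
y[0] = 0*-1 = 0
y[1] = 0*-1 + 0*-3 = 0
y[2] = -1*-1 + 0*-3 + 0*-1 = 1
y[3] = -1*-3 + 0*-1 = 3
y[4] = -1*-1 = 1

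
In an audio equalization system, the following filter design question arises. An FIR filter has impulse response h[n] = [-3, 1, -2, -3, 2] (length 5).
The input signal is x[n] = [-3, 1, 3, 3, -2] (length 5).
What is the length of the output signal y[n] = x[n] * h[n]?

For linear convolution, the output length is:
len(y) = len(x) + len(h) - 1 = 5 + 5 - 1 = 9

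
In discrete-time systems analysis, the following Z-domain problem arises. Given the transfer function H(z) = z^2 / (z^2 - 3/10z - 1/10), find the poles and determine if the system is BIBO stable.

Poles are roots of the denominator: z^2 - 3/10z - 1/10 = 0.
Quadratic formula: z = [-(-3/10) +/- sqrt((-3/10)^2 - 4*(-1/10))] / 2
Discriminant = 9/100 + 2/5 = 49/100; sqrt = 7/10.
z = (3/10 +/- 7/10) / 2 => z = 1/2 or z = -1/5.
|p1| = 1/5, |p2| = 1/2.
For BIBO stability, all poles must lie inside the unit circle (|p| < 1).
System is STABLE since both |p| < 1.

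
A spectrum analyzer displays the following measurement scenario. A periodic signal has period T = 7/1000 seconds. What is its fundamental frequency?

The fundamental frequency is the reciprocal of the period.
f = 1/T = 1/(7/1000) = 1000/7 Hz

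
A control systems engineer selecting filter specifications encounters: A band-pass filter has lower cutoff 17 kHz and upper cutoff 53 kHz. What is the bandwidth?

Bandwidth = f_high - f_low
= 53 kHz - 17 kHz = 36 kHz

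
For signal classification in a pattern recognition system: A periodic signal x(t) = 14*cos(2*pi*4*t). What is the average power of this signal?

Average power of A*cos(wt) is A^2/2.
P = 14^2 / 2 = 196/2 = 98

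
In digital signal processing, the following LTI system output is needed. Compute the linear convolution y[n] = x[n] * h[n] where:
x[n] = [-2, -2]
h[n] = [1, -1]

y[n] = sum_k x[k]*h[n-k]. Output length = len(x) + len(h) - 1 = 2 + 2 - 1 = 3.
y[0] = -2*1 = -2
y[1] = -2*1 + -2*-1 = 0
y[2] = -2*-1 = 2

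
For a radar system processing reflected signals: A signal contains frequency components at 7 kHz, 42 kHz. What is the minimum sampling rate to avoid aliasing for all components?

The highest frequency component is f_max = 42 kHz.
Nyquist rate = 2 * f_max = 2 * 42 kHz = 84 kHz.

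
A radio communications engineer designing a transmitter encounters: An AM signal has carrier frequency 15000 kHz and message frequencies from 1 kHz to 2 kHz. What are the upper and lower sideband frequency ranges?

Upper sideband (USB) = fc + [fm_low, fm_high] = 15000 + [1, 2] = [15001, 15002] kHz
Lower sideband (LSB) = fc - [fm_high, fm_low] = 15000 - [2, 1] = [14998, 14999] kHz
Total occupied spectrum: 14998 kHz to 15002 kHz (plus carrier at 15000 kHz)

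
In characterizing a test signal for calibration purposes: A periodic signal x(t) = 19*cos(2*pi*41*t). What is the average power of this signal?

Average power of A*cos(wt) is A^2/2.
P = 19^2 / 2 = 361/2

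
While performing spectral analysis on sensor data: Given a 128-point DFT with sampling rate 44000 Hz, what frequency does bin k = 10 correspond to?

The frequency of DFT bin k is: f_k = k * f_s / N
f_10 = 10 * 44000 / 128 = 6875/2 Hz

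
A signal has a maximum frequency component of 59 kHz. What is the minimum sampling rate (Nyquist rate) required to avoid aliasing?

By the Nyquist-Shannon sampling theorem,
the minimum sampling rate (Nyquist rate) must be at least 2 * f_max.
Nyquist rate = 2 * 59 kHz = 118 kHz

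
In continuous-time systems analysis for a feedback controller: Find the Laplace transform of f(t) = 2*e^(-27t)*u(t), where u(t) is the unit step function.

Standard Laplace transform pair:
e^(-at)*u(t) <-> 1/(s+a)
With a = 27: L{2*e^(-27t)*u(t)} = 2/(s+27), ROC: Re(s) > -27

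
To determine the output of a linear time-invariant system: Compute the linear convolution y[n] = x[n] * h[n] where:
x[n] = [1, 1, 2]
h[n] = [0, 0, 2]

y[n] = sum_k x[k]*h[n-k]. Output length = len(x) + len(h) - 1 = 3 + 3 - 1 = 5.
y[0] = 1*0 = 0
y[1] = 1*0 + 1*0 = 0
y[2] = 2*0 + 1*0 + 1*2 = 2
y[3] = 2*0 + 1*2 = 2
y[4] = 2*2 = 4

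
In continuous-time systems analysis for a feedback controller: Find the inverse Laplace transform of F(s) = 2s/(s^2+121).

Standard pair: s/(s^2+w^2) <-> cos(wt)*u(t)
With k=2, w=11: f(t) = 2*cos(11t)*u(t)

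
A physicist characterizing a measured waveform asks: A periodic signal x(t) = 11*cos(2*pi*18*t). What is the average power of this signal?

Average power of A*cos(wt) is A^2/2.
P = 11^2 / 2 = 121/2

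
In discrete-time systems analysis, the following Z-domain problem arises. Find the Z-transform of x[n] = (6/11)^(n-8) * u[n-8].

Time-shifting property: if X(z) = Z{x[n]}, then Z{x[n-d]} = z^(-d) * X(z)
X(z) = z/(z - 6/11) for x[n] = (6/11)^n * u[n]
Z{x[n-8]} = z^(-8) * z/(z - 6/11) = z^(-7)/(z - 6/11)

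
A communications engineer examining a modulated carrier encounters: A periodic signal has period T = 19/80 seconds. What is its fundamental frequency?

The fundamental frequency is the reciprocal of the period.
f = 1/T = 1/(19/80) = 80/19 Hz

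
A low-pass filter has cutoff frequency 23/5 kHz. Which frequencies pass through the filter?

A low-pass filter passes all frequencies below the cutoff frequency 23/5 kHz and attenuates higher frequencies.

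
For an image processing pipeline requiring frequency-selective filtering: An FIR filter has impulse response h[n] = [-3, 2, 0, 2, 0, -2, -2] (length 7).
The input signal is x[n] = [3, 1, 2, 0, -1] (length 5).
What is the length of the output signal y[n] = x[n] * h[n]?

For linear convolution, the output length is:
len(y) = len(x) + len(h) - 1 = 5 + 7 - 1 = 11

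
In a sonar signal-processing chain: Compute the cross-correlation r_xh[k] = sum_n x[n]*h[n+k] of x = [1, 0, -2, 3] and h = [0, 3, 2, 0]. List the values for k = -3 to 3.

Both sequences indexed from 0 and zero outside their support.
Lags with overlap: k = -3 to 3.
  r_xh[-3] = x[3]*h[0] = 0
  r_xh[-2] = x[2]*h[0] + x[3]*h[1] = 9
  r_xh[-1] = x[1]*h[0] + x[2]*h[1] + x[3]*h[2] = 0
  r_xh[0] = x[0]*h[0] + x[1]*h[1] + x[2]*h[2] + x[3]*h[3] = -4
  r_xh[1] = x[0]*h[1] + x[1]*h[2] + x[2]*h[3] = 3
  r_xh[2] = x[0]*h[2] + x[1]*h[3] = 2
  r_xh[3] = x[0]*h[3] = 0
r_xh = [0, 9, 0, -4, 3, 2, 0] (for k = -3, ..., 3)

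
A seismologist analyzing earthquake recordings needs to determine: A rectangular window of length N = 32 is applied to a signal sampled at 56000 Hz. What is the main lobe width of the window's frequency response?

For a rectangular window of length N,
the main lobe width in frequency is 2*f_s/N.
= 2*56000/32 = 3500 Hz
This determines the minimum frequency separation for resolving two sinusoids.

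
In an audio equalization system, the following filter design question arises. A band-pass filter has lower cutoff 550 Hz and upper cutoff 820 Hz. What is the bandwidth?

Bandwidth = f_high - f_low
= 820 Hz - 550 Hz = 270 Hz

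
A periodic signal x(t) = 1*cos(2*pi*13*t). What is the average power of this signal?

Average power of A*cos(wt) is A^2/2.
P = 1^2 / 2 = 1/2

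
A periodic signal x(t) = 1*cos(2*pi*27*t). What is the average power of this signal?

Average power of A*cos(wt) is A^2/2.
P = 1^2 / 2 = 1/2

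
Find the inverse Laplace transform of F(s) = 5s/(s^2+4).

Standard pair: s/(s^2+w^2) <-> cos(wt)*u(t)
With k=5, w=2: f(t) = 5*cos(2t)*u(t)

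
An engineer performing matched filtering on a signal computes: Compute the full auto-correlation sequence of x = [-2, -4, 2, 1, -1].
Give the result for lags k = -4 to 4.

r_xx[k] = sum_m x[m]*x[m+k], indexed from 0, for k = -4 to 4:
  r_xx[-4] = x[4]*x[0] = 2
  r_xx[-3] = x[3]*x[0] + x[4]*x[1] = 2
  r_xx[-2] = x[2]*x[0] + x[3]*x[1] + x[4]*x[2] = -10
  r_xx[-1] = x[1]*x[0] + x[2]*x[1] + x[3]*x[2] + x[4]*x[3] = 1
  r_xx[0] = x[0]*x[0] + x[1]*x[1] + x[2]*x[2] + x[3]*x[3] + x[4]*x[4] = 26
  r_xx[1] = x[0]*x[1] + x[1]*x[2] + x[2]*x[3] + x[3]*x[4] = 1
  r_xx[2] = x[0]*x[2] + x[1]*x[3] + x[2]*x[4] = -10
  r_xx[3] = x[0]*x[3] + x[1]*x[4] = 2
  r_xx[4] = x[0]*x[4] = 2
r_xx = [2, 2, -10, 1, 26, 1, -10, 2, 2]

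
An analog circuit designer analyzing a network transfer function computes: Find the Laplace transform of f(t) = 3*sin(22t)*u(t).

Standard pair: sin(wt)*u(t) <-> w/(s^2+w^2)
With w = 22: L{3*sin(22t)*u(t)} = 66/(s^2+484)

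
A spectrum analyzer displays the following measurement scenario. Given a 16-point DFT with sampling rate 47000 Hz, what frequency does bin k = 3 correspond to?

The frequency of DFT bin k is: f_k = k * f_s / N
f_3 = 3 * 47000 / 16 = 17625/2 Hz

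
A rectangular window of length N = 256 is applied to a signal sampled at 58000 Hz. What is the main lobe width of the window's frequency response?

For a rectangular window of length N,
the main lobe width in frequency is 2*f_s/N.
= 2*58000/256 = 3625/8 Hz
This determines the minimum frequency separation for resolving two sinusoids.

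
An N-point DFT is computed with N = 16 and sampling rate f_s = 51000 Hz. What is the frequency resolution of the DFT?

DFT frequency resolution = f_s / N
= 51000 / 16 = 6375/2 Hz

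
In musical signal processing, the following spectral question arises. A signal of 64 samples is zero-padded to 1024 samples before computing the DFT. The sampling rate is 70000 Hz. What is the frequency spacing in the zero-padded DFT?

Original DFT: N = 64, resolution = f_s/N = 70000/64 = 4375/4 Hz
Zero-padded DFT: N = 1024, resolution = f_s/N = 70000/1024 = 4375/64 Hz
Zero-padding interpolates the spectrum (finer frequency grid)
but does NOT improve the true spectral resolution (ability to resolve close frequencies).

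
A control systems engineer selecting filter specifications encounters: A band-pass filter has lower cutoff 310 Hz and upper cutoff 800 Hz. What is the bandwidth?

Bandwidth = f_high - f_low
= 800 Hz - 310 Hz = 490 Hz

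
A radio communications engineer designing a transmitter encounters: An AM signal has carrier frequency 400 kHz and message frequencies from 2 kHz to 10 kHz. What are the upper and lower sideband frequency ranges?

Upper sideband (USB) = fc + [fm_low, fm_high] = 400 + [2, 10] = [402, 410] kHz
Lower sideband (LSB) = fc - [fm_high, fm_low] = 400 - [10, 2] = [390, 398] kHz
Total occupied spectrum: 390 kHz to 410 kHz (plus carrier at 400 kHz)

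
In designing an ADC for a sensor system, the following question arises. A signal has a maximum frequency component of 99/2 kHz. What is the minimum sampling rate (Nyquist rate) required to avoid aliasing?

By the Nyquist-Shannon sampling theorem,
the minimum sampling rate (Nyquist rate) must be at least 2 * f_max.
Nyquist rate = 2 * 99/2 kHz = 99 kHz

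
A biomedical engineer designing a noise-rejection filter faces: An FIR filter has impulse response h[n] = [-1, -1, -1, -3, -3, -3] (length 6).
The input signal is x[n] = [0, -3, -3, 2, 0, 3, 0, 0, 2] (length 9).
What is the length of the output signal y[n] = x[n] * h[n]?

For linear convolution, the output length is:
len(y) = len(x) + len(h) - 1 = 9 + 6 - 1 = 14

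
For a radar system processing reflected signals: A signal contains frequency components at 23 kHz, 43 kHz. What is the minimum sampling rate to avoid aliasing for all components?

The highest frequency component is f_max = 43 kHz.
Nyquist rate = 2 * f_max = 2 * 43 kHz = 86 kHz.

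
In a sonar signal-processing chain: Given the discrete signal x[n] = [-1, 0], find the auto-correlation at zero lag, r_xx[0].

The auto-correlation at zero lag r_xx[0] equals the signal energy.
r_xx[0] = sum of x[n]^2 = (-1)^2 + 0^2
= 1 + 0 = 1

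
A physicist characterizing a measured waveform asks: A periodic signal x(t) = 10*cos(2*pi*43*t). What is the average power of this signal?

Average power of A*cos(wt) is A^2/2.
P = 10^2 / 2 = 100/2 = 50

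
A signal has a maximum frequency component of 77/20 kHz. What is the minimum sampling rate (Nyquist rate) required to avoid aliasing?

By the Nyquist-Shannon sampling theorem,
the minimum sampling rate (Nyquist rate) must be at least 2 * f_max.
Nyquist rate = 2 * 77/20 kHz = 77/10 kHz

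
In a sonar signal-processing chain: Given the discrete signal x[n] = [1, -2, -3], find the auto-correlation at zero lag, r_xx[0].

The auto-correlation at zero lag r_xx[0] equals the signal energy.
r_xx[0] = sum of x[n]^2 = 1^2 + (-2)^2 + (-3)^2
= 1 + 4 + 9 = 14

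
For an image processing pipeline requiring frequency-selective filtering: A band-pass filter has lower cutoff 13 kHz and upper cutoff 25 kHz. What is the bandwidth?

Bandwidth = f_high - f_low
= 25 kHz - 13 kHz = 12 kHz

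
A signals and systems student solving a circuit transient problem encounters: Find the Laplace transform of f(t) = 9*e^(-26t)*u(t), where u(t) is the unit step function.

Standard Laplace transform pair:
e^(-at)*u(t) <-> 1/(s+a)
With a = 26: L{9*e^(-26t)*u(t)} = 9/(s+26), ROC: Re(s) > -26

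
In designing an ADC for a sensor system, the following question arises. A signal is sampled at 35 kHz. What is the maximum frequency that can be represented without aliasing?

The maximum frequency that can be represented without aliasing
is the Nyquist frequency: f_max = f_s / 2 = 35 kHz / 2 = 35/2 kHz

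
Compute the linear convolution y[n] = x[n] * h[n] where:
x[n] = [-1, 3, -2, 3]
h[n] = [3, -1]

y[n] = sum_k x[k]*h[n-k]. Output length = len(x) + len(h) - 1 = 4 + 2 - 1 = 5.
y[0] = -1*3 = -3
y[1] = 3*3 + -1*-1 = 10
y[2] = -2*3 + 3*-1 = -9
y[3] = 3*3 + -2*-1 = 11
y[4] = 3*-1 = -3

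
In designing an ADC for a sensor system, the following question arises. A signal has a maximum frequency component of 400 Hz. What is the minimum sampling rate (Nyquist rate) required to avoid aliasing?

By the Nyquist-Shannon sampling theorem,
the minimum sampling rate (Nyquist rate) must be at least 2 * f_max.
Nyquist rate = 2 * 400 Hz = 800 Hz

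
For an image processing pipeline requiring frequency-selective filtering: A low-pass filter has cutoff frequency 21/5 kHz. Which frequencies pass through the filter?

A low-pass filter passes all frequencies below the cutoff frequency 21/5 kHz and attenuates higher frequencies.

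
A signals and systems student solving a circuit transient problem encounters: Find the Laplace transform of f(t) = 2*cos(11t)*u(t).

Standard pair: cos(wt)*u(t) <-> s/(s^2+w^2)
With w = 11: L{2*cos(11t)*u(t)} = 2s/(s^2+121)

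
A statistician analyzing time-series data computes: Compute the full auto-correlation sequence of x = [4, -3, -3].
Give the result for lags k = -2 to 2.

r_xx[k] = sum_m x[m]*x[m+k], indexed from 0, for k = -2 to 2:
  r_xx[-2] = x[2]*x[0] = -12
  r_xx[-1] = x[1]*x[0] + x[2]*x[1] = -3
  r_xx[0] = x[0]*x[0] + x[1]*x[1] + x[2]*x[2] = 34
  r_xx[1] = x[0]*x[1] + x[1]*x[2] = -3
  r_xx[2] = x[0]*x[2] = -12
r_xx = [-12, -3, 34, -3, -12]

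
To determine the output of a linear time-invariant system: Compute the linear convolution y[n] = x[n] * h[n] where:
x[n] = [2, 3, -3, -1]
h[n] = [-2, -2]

y[n] = sum_k x[k]*h[n-k]. Output length = len(x) + len(h) - 1 = 4 + 2 - 1 = 5.
y[0] = 2*-2 = -4
y[1] = 3*-2 + 2*-2 = -10
y[2] = -3*-2 + 3*-2 = 0
y[3] = -1*-2 + -3*-2 = 8
y[4] = -1*-2 = 2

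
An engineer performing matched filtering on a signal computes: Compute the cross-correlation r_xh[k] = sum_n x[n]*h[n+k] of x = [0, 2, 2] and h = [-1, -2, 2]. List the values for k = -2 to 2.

Both sequences indexed from 0 and zero outside their support.
Lags with overlap: k = -2 to 2.
  r_xh[-2] = x[2]*h[0] = -2
  r_xh[-1] = x[1]*h[0] + x[2]*h[1] = -6
  r_xh[0] = x[0]*h[0] + x[1]*h[1] + x[2]*h[2] = 0
  r_xh[1] = x[0]*h[1] + x[1]*h[2] = 4
  r_xh[2] = x[0]*h[2] = 0
r_xh = [-2, -6, 0, 4, 0] (for k = -2, ..., 2)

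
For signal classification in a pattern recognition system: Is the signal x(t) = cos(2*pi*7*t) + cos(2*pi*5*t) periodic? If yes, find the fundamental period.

f1 = 7 Hz, f2 = 5 Hz
Period T1 = 1/7, T2 = 1/5
Ratio T1/T2 = 5/7, which is rational.
The signal is periodic with fundamental period T = 1/GCD(7,5) = 1 s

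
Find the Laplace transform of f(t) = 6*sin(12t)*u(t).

Standard pair: sin(wt)*u(t) <-> w/(s^2+w^2)
With w = 12: L{6*sin(12t)*u(t)} = 72/(s^2+144)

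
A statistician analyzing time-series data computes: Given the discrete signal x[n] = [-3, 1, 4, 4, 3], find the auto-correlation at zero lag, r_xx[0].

The auto-correlation at zero lag r_xx[0] equals the signal energy.
r_xx[0] = sum of x[n]^2 = (-3)^2 + 1^2 + 4^2 + 4^2 + 3^2
= 9 + 1 + 16 + 16 + 9 = 51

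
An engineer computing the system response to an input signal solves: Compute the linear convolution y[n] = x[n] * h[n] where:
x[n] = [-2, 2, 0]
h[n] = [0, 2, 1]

y[n] = sum_k x[k]*h[n-k]. Output length = len(x) + len(h) - 1 = 3 + 3 - 1 = 5.
y[0] = -2*0 = 0
y[1] = 2*0 + -2*2 = -4
y[2] = 0*0 + 2*2 + -2*1 = 2
y[3] = 0*2 + 2*1 = 2
y[4] = 0*1 = 0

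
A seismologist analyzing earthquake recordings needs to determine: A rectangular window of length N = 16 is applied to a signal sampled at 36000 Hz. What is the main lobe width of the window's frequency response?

For a rectangular window of length N,
the main lobe width in frequency is 2*f_s/N.
= 2*36000/16 = 4500 Hz
This determines the minimum frequency separation for resolving two sinusoids.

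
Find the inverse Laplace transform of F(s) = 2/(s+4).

Standard pair: k/(s+a) <-> k*e^(-at)*u(t)
With k=2, a=4: f(t) = 2*e^(-4t)*u(t)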